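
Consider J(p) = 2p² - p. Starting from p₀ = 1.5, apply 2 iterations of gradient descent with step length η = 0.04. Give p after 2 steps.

J′(p) = 4p - 1
Step 1: J′(1.5) = 5; p₁ = 1.5 − 0.04·5 = 1.3
Step 2: J′(1.3) = 4.2; p₂ = 1.3 − 0.04·4.2 = 1.132

1.132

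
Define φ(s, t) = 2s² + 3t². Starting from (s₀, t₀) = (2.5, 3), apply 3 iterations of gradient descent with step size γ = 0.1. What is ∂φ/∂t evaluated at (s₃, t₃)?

∇φ = (4s, 6t)
Step 1: at (2.5, 3), ∇φ = (10, 18) → (2.5, 3) − 0.1·(10, 18) = (1.5, 1.2)
Step 2: at (1.5, 1.2), ∇φ = (6, 7.2) → (1.5, 1.2) − 0.1·(6, 7.2) = (0.9, 0.48)
Step 3: at (0.9, 0.48), ∇φ = (3.6, 2.88) → (0.9, 0.48) − 0.1·(3.6, 2.88) = (0.54, 0.192)
∂φ/∂t at (0.54, 0.192) = 1.152

1.152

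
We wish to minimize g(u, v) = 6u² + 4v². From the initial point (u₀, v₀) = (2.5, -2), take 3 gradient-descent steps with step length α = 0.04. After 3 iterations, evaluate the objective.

∇g = (12u, 8v)
(u₁, v₁) = (2.5, -2) − 0.04·(30, -16) = (1.3, -1.36)
(u₂, v₂) = (1.3, -1.36) − 0.04·(15.6, -10.88) = (0.676, -0.9248)
(u₃, v₃) = (0.676, -0.9248) − 0.04·(8.112, -7.3984) = (0.35152, -0.628864)
g(0.35152, -0.628864) = 2.323277584384

2.323277584384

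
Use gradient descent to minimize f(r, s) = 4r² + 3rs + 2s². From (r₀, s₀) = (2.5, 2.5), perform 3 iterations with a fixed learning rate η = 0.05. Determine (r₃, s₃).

(0.0890625, 0.8403125)

∇f = (8r + 3s, 3r + 4s)
Step 1: at (2.5, 2.5), ∇f = (27.5, 17.5) → (2.5, 2.5) − 0.05·(27.5, 17.5) = (1.125, 1.625)
Step 2: at (1.125, 1.625), ∇f = (13.875, 9.875) → (1.125, 1.625) − 0.05·(13.875, 9.875) = (0.43125, 1.13125)
Step 3: at (0.43125, 1.13125), ∇f = (6.84375, 5.81875) → (0.43125, 1.13125) − 0.05·(6.84375, 5.81875) = (0.0890625, 0.8403125)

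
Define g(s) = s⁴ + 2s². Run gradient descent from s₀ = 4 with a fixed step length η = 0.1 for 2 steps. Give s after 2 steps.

g′(s) = 4s³ + 4s
Step 1: g′(4) = 272; s₁ = 4 − 0.1·272 = -23.2
Step 2: g′(-23.2) = -50041.472; s₂ = -23.2 − 0.1·(-50041.472) = 4980.9472

4980.9472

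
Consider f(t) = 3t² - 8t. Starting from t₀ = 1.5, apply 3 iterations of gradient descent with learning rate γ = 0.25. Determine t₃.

f′(t) = 6t - 8
t₁ = 1.5 − 0.25·1 = 1.25
t₂ = 1.25 − 0.25·(-0.5) = 1.375
t₃ = 1.375 − 0.25·0.25 = 1.3125

1.3125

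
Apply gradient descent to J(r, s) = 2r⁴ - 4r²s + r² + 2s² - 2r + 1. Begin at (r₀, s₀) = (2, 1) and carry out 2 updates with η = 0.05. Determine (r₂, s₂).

∇J = (8r³ - 8rs + 2r - 2, -4r² + 4s)
Step 1: at (2, 1), ∇J = (50, -12) → (2, 1) − 0.05·(50, -12) = (-0.5, 1.6)
Step 2: at (-0.5, 1.6), ∇J = (2.4, 5.4) → (-0.5, 1.6) − 0.05·(2.4, 5.4) = (-0.62, 1.33)

(-0.62, 1.33)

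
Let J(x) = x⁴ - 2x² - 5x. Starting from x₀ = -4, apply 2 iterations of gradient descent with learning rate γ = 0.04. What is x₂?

J′(x) = 4x³ - 4x - 5
Step 1: J′(-4) = -245; x₁ = -4 − 0.04·(-245) = 5.8
Step 2: J′(5.8) = 752.248; x₂ = 5.8 − 0.04·752.248 = -24.28992

-24.28992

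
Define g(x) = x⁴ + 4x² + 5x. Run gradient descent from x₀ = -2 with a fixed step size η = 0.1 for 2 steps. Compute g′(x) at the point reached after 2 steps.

-506.812336169728

g′(x) = 4x³ + 8x + 5
Step 1: g′(-2) = -43; x₁ = -2 − 0.1·(-43) = 2.3
Step 2: g′(2.3) = 72.068; x₂ = 2.3 − 0.1·72.068 = -4.9068
g′(x) at (-4.9068) = -506.812336169728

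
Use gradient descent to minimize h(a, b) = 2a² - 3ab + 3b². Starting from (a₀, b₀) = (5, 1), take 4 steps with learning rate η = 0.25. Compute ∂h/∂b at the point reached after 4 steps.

-15.97265625

∇h = (4a - 3b, -3a + 6b)
(a₁, b₁) = (5, 1) − 0.25·(17, -9) = (0.75, 3.25)
(a₂, b₂) = (0.75, 3.25) − 0.25·(-6.75, 17.25) = (2.4375, -1.0625)
(a₃, b₃) = (2.4375, -1.0625) − 0.25·(12.9375, -13.6875) = (-0.796875, 2.359375)
(a₄, b₄) = (-0.796875, 2.359375) − 0.25·(-10.265625, 16.546875) = (1.76953125, -1.77734375)
∂h/∂b at (1.76953125, -1.77734375) = -15.97265625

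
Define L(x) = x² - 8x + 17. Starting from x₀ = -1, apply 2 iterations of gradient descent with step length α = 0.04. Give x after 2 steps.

-0.232

L′(x) = 2x - 8
x₁ = -1 − 0.04·(-10) = -0.6
x₂ = -0.6 − 0.04·(-9.2) = -0.232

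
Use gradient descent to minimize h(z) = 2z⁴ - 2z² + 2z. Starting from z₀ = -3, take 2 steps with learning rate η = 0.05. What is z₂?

h′(z) = 8z³ - 4z + 2
z₁ = -3 − 0.05·(-202) = 7.1
z₂ = 7.1 − 0.05·2836.888 = -134.7444

-134.7444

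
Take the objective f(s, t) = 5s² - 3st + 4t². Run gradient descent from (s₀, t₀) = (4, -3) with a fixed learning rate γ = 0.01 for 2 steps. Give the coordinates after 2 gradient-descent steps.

∇f = (10s - 3t, -3s + 8t)
Step 1: at (4, -3), ∇f = (49, -36) → (4, -3) − 0.01·(49, -36) = (3.51, -2.64)
Step 2: at (3.51, -2.64), ∇f = (43.02, -31.65) → (3.51, -2.64) − 0.01·(43.02, -31.65) = (3.0798, -2.3235)

(3.0798, -2.3235)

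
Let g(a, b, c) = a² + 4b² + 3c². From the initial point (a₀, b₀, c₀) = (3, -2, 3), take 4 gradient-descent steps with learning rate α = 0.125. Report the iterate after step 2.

∇g = (2a, 8b, 6c)
(a₁, b₁, c₁) = (3, -2, 3) − 0.125·(6, -16, 18) = (2.25, 0, 0.75)
(a₂, b₂, c₂) = (2.25, 0, 0.75) − 0.125·(4.5, 0, 4.5) = (1.6875, 0, 0.1875)

(1.6875, 0, 0.1875)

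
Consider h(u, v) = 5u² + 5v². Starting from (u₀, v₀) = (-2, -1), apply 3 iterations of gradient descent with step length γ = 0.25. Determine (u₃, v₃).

(6.75, 3.375)

∇h = (10u, 10v)
(u₁, v₁) = (-2, -1) − 0.25·(-20, -10) = (3, 1.5)
(u₂, v₂) = (3, 1.5) − 0.25·(30, 15) = (-4.5, -2.25)
(u₃, v₃) = (-4.5, -2.25) − 0.25·(-45, -22.5) = (6.75, 3.375)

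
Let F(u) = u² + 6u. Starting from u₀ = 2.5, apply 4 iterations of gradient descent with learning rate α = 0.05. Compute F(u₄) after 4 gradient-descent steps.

F′(u) = 2u + 6
Step 1: F′(2.5) = 11; u₁ = 2.5 − 0.05·11 = 1.95
Step 2: F′(1.95) = 9.9; u₂ = 1.95 − 0.05·9.9 = 1.455
Step 3: F′(1.455) = 8.91; u₃ = 1.455 − 0.05·8.91 = 1.0095
Step 4: F′(1.0095) = 8.019; u₄ = 1.0095 − 0.05·8.019 = 0.60855
F(0.60855) = 4.0216331025

4.0216331025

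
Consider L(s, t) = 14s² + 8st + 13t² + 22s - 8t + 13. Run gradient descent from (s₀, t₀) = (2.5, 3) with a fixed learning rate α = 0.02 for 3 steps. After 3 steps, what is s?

-0.796384

∇L = (28s + 8t + 22, 8s + 26t - 8)
Step 1: at (2.5, 3), ∇L = (116, 90) → (2.5, 3) − 0.02·(116, 90) = (0.18, 1.2)
Step 2: at (0.18, 1.2), ∇L = (36.64, 24.64) → (0.18, 1.2) − 0.02·(36.64, 24.64) = (-0.5528, 0.7072)
Step 3: at (-0.5528, 0.7072), ∇L = (12.1792, 5.9648) → (-0.5528, 0.7072) − 0.02·(12.1792, 5.9648) = (-0.796384, 0.587904)
s = -0.796384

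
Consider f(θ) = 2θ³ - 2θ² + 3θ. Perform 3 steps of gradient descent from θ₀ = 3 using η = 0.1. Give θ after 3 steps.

f′(θ) = 6θ² - 4θ + 3
Step 1: f′(3) = 45; θ₁ = 3 − 0.1·45 = -1.5
Step 2: f′(-1.5) = 22.5; θ₂ = -1.5 − 0.1·22.5 = -3.75
Step 3: f′(-3.75) = 102.375; θ₃ = -3.75 − 0.1·102.375 = -13.9875

-13.9875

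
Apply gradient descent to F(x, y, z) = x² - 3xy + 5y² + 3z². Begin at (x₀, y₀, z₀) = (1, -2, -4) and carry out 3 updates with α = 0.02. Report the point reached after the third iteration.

∇F = (2x - 3y, -3x + 10y, 6z)
(x₁, y₁, z₁) = (1, -2, -4) − 0.02·(8, -23, -24) = (0.84, -1.54, -3.52)
(x₂, y₂, z₂) = (0.84, -1.54, -3.52) − 0.02·(6.3, -17.92, -21.12) = (0.714, -1.1816, -3.0976)
(x₃, y₃, z₃) = (0.714, -1.1816, -3.0976) − 0.02·(4.9728, -13.958, -18.5856) = (0.614544, -0.90244, -2.725888)

(0.614544, -0.90244, -2.725888)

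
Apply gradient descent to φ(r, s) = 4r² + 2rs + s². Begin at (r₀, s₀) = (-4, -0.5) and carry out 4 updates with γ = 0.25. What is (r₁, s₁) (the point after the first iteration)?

∇φ = (8r + 2s, 2r + 2s)
(r₁, s₁) = (-4, -0.5) − 0.25·(-33, -9) = (4.25, 1.75)

(4.25, 1.75)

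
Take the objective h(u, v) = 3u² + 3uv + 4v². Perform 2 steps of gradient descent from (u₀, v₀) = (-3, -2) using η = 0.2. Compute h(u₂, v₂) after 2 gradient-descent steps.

65.8368

∇h = (6u + 3v, 3u + 8v)
(u₁, v₁) = (-3, -2) − 0.2·(-24, -25) = (1.8, 3)
(u₂, v₂) = (1.8, 3) − 0.2·(19.8, 29.4) = (-2.16, -2.88)
h(-2.16, -2.88) = 65.8368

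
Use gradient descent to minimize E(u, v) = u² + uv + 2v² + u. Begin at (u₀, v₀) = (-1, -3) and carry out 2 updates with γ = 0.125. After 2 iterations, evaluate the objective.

∇E = (2u + v + 1, u + 4v)
Step 1: at (-1, -3), ∇E = (-4, -13) → (-1, -3) − 0.125·(-4, -13) = (-0.5, -1.375)
Step 2: at (-0.5, -1.375), ∇E = (-1.375, -6) → (-0.5, -1.375) − 0.125·(-1.375, -6) = (-0.328125, -0.625)
E(-0.328125, -0.625) = 0.765869140625

0.765869140625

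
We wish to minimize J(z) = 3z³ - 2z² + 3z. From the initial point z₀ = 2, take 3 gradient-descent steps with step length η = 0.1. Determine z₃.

J′(z) = 9z² - 4z + 3
Step 1: J′(2) = 31; z₁ = 2 − 0.1·31 = -1.1
Step 2: J′(-1.1) = 18.29; z₂ = -1.1 − 0.1·18.29 = -2.929
Step 3: J′(-2.929) = 91.927369; z₃ = -2.929 − 0.1·91.927369 = -12.1217369

-12.1217369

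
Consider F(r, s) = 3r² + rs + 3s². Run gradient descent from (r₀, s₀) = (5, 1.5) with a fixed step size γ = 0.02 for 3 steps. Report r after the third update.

3.342932

∇F = (6r + s, r + 6s)
Step 1: at (5, 1.5), ∇F = (31.5, 14) → (5, 1.5) − 0.02·(31.5, 14) = (4.37, 1.22)
Step 2: at (4.37, 1.22), ∇F = (27.44, 11.69) → (4.37, 1.22) − 0.02·(27.44, 11.69) = (3.8212, 0.9862)
Step 3: at (3.8212, 0.9862), ∇F = (23.9134, 9.7384) → (3.8212, 0.9862) − 0.02·(23.9134, 9.7384) = (3.342932, 0.791432)
r = 3.342932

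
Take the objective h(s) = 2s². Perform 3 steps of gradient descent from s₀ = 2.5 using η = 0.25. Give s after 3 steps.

h′(s) = 4s
Step 1: h′(2.5) = 10; s₁ = 2.5 − 0.25·10 = 0
Step 2: h′(0) = 0; s₂ = 0 − 0.25·0 = 0
Step 3: h′(0) = 0; s₃ = 0 − 0.25·0 = 0

0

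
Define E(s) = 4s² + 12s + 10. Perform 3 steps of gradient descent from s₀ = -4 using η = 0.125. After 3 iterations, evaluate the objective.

E′(s) = 8s + 12
Step 1: E′(-4) = -20; s₁ = -4 − 0.125·(-20) = -1.5
Step 2: E′(-1.5) = 0; s₂ = -1.5 − 0.125·0 = -1.5
Step 3: E′(-1.5) = 0; s₃ = -1.5 − 0.125·0 = -1.5
E(-1.5) = 1

1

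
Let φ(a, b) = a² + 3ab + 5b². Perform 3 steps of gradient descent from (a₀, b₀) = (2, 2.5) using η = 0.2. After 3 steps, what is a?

∇φ = (2a + 3b, 3a + 10b)
Step 1: at (2, 2.5), ∇φ = (11.5, 31) → (2, 2.5) − 0.2·(11.5, 31) = (-0.3, -3.7)
Step 2: at (-0.3, -3.7), ∇φ = (-11.7, -37.9) → (-0.3, -3.7) − 0.2·(-11.7, -37.9) = (2.04, 3.88)
Step 3: at (2.04, 3.88), ∇φ = (15.72, 44.92) → (2.04, 3.88) − 0.2·(15.72, 44.92) = (-1.104, -5.104)
a = -1.104

-1.104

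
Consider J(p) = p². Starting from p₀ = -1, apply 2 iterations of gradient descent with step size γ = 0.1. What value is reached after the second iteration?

-0.64

J′(p) = 2p
p₁ = -1 − 0.1·(-2) = -0.8
p₂ = -0.8 − 0.1·(-1.6) = -0.64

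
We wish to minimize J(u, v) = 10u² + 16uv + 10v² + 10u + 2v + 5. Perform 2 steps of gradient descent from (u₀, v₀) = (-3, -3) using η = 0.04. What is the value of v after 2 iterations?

-0.4208

∇J = (20u + 16v + 10, 16u + 20v + 2)
(u₁, v₁) = (-3, -3) − 0.04·(-98, -106) = (0.92, 1.24)
(u₂, v₂) = (0.92, 1.24) − 0.04·(48.24, 41.52) = (-1.0096, -0.4208)
v = -0.4208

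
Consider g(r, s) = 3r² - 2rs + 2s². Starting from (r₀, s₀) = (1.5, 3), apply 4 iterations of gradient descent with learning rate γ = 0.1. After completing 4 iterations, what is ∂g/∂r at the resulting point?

1.32

∇g = (6r - 2s, -2r + 4s)
Step 1: at (1.5, 3), ∇g = (3, 9) → (1.5, 3) − 0.1·(3, 9) = (1.2, 2.1)
Step 2: at (1.2, 2.1), ∇g = (3, 6) → (1.2, 2.1) − 0.1·(3, 6) = (0.9, 1.5)
Step 3: at (0.9, 1.5), ∇g = (2.4, 4.2) → (0.9, 1.5) − 0.1·(2.4, 4.2) = (0.66, 1.08)
Step 4: at (0.66, 1.08), ∇g = (1.8, 3) → (0.66, 1.08) − 0.1·(1.8, 3) = (0.48, 0.78)
∂g/∂r at (0.48, 0.78) = 1.32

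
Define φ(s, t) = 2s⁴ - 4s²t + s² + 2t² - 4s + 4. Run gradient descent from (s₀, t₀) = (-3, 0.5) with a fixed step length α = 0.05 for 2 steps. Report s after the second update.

∇φ = (8s³ - 8st + 2s - 4, -4s² + 4t)
Step 1: at (-3, 0.5), ∇φ = (-214, -34) → (-3, 0.5) − 0.05·(-214, -34) = (7.7, 2.2)
Step 2: at (7.7, 2.2), ∇φ = (3528.144, -228.36) → (7.7, 2.2) − 0.05·(3528.144, -228.36) = (-168.7072, 13.618)
s = -168.7072

-168.7072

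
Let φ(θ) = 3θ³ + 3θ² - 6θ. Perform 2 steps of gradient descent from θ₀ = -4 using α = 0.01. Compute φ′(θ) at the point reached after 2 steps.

φ′(θ) = 9θ² + 6θ - 6
Step 1: φ′(-4) = 114; θ₁ = -4 − 0.01·114 = -5.14
Step 2: φ′(-5.14) = 200.9364; θ₂ = -5.14 − 0.01·200.9364 = -7.149364
φ′(θ) at (-7.149364) = 411.124466440464

411.124466440464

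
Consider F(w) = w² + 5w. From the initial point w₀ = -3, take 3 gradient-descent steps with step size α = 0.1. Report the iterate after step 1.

F′(w) = 2w + 5
w₁ = -3 − 0.1·(-1) = -2.9

-2.9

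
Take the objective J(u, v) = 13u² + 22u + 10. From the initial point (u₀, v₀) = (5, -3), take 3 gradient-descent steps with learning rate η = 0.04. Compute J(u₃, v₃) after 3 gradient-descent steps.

∇J = (26u + 22, 0)
Step 1: at (5, -3), ∇J = (152, 0) → (5, -3) − 0.04·(152, 0) = (-1.08, -3)
Step 2: at (-1.08, -3), ∇J = (-6.08, 0) → (-1.08, -3) − 0.04·(-6.08, 0) = (-0.8368, -3)
Step 3: at (-0.8368, -3), ∇J = (0.2432, 0) → (-0.8368, -3) − 0.04·(0.2432, 0) = (-0.846528, -3)
J(-0.846528, -3) = 0.692309512192

0.692309512192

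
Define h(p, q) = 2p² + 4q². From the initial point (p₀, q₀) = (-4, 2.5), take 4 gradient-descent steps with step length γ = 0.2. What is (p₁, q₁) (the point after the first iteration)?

(-0.8, -1.5)

∇h = (4p, 8q)
(p₁, q₁) = (-4, 2.5) − 0.2·(-16, 20) = (-0.8, -1.5)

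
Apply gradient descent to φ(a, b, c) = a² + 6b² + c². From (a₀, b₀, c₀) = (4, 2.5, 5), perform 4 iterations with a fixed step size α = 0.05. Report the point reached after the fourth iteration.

∇φ = (2a, 12b, 2c)
Step 1: at (4, 2.5, 5), ∇φ = (8, 30, 10) → (4, 2.5, 5) − 0.05·(8, 30, 10) = (3.6, 1, 4.5)
Step 2: at (3.6, 1, 4.5), ∇φ = (7.2, 12, 9) → (3.6, 1, 4.5) − 0.05·(7.2, 12, 9) = (3.24, 0.4, 4.05)
Step 3: at (3.24, 0.4, 4.05), ∇φ = (6.48, 4.8, 8.1) → (3.24, 0.4, 4.05) − 0.05·(6.48, 4.8, 8.1) = (2.916, 0.16, 3.645)
Step 4: at (2.916, 0.16, 3.645), ∇φ = (5.832, 1.92, 7.29) → (2.916, 0.16, 3.645) − 0.05·(5.832, 1.92, 7.29) = (2.6244, 0.064, 3.2805)

(2.6244, 0.064, 3.2805)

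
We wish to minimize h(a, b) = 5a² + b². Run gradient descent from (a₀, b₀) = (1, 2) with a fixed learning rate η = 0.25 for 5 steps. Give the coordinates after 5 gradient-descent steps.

∇h = (10a, 2b)
Step 1: at (1, 2), ∇h = (10, 4) → (1, 2) − 0.25·(10, 4) = (-1.5, 1)
Step 2: at (-1.5, 1), ∇h = (-15, 2) → (-1.5, 1) − 0.25·(-15, 2) = (2.25, 0.5)
Step 3: at (2.25, 0.5), ∇h = (22.5, 1) → (2.25, 0.5) − 0.25·(22.5, 1) = (-3.375, 0.25)
Step 4: at (-3.375, 0.25), ∇h = (-33.75, 0.5) → (-3.375, 0.25) − 0.25·(-33.75, 0.5) = (5.0625, 0.125)
Step 5: at (5.0625, 0.125), ∇h = (50.625, 0.25) → (5.0625, 0.125) − 0.25·(50.625, 0.25) = (-7.59375, 0.0625)

(-7.59375, 0.0625)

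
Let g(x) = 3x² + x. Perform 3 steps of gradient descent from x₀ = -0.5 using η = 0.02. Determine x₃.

g′(x) = 6x + 1
x₁ = -0.5 − 0.02·(-2) = -0.46
x₂ = -0.46 − 0.02·(-1.76) = -0.4248
x₃ = -0.4248 − 0.02·(-1.5488) = -0.393824

-0.393824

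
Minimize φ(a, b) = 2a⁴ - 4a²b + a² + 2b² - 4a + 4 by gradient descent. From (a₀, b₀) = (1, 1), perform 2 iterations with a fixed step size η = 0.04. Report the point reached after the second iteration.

∇φ = (8a³ - 8ab + 2a - 4, -4a² + 4b)
(a₁, b₁) = (1, 1) − 0.04·(-2, 0) = (1.08, 1)
(a₂, b₂) = (1.08, 1) − 0.04·(-0.402304, -0.6656) = (1.09609216, 1.026624)

(1.09609216, 1.026624)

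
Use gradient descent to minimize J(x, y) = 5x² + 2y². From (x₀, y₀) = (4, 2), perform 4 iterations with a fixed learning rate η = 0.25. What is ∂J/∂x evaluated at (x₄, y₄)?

202.5

∇J = (10x, 4y)
Step 1: at (4, 2), ∇J = (40, 8) → (4, 2) − 0.25·(40, 8) = (-6, 0)
Step 2: at (-6, 0), ∇J = (-60, 0) → (-6, 0) − 0.25·(-60, 0) = (9, 0)
Step 3: at (9, 0), ∇J = (90, 0) → (9, 0) − 0.25·(90, 0) = (-13.5, 0)
Step 4: at (-13.5, 0), ∇J = (-135, 0) → (-13.5, 0) − 0.25·(-135, 0) = (20.25, 0)
∂J/∂x at (20.25, 0) = 202.5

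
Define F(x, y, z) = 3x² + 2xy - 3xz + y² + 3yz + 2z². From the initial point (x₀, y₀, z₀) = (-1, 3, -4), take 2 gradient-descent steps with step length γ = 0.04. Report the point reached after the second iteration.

(-1.8512, 3.6336, -3.8016)

∇F = (6x + 2y - 3z, 2x + 2y + 3z, -3x + 3y + 4z)
Step 1: at (-1, 3, -4), ∇F = (12, -8, -4) → (-1, 3, -4) − 0.04·(12, -8, -4) = (-1.48, 3.32, -3.84)
Step 2: at (-1.48, 3.32, -3.84), ∇F = (9.28, -7.84, -0.96) → (-1.48, 3.32, -3.84) − 0.04·(9.28, -7.84, -0.96) = (-1.8512, 3.6336, -3.8016)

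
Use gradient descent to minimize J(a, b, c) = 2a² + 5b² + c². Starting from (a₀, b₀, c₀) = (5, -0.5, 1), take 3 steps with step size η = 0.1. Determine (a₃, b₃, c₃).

∇J = (4a, 10b, 2c)
(a₁, b₁, c₁) = (5, -0.5, 1) − 0.1·(20, -5, 2) = (3, 0, 0.8)
(a₂, b₂, c₂) = (3, 0, 0.8) − 0.1·(12, 0, 1.6) = (1.8, 0, 0.64)
(a₃, b₃, c₃) = (1.8, 0, 0.64) − 0.1·(7.2, 0, 1.28) = (1.08, 0, 0.512)

(1.08, 0, 0.512)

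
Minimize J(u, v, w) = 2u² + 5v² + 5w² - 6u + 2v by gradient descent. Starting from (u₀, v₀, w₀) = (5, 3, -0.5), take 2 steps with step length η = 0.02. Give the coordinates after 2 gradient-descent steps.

∇J = (4u - 6, 10v + 2, 10w)
(u₁, v₁, w₁) = (5, 3, -0.5) − 0.02·(14, 32, -5) = (4.72, 2.36, -0.4)
(u₂, v₂, w₂) = (4.72, 2.36, -0.4) − 0.02·(12.88, 25.6, -4) = (4.4624, 1.848, -0.32)

(4.4624, 1.848, -0.32)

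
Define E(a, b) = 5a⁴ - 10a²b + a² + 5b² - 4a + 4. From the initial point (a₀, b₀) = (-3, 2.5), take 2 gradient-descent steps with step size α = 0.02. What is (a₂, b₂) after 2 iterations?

(-37.52, 8.04)

∇E = (20a³ - 20ab + 2a - 4, -10a² + 10b)
(a₁, b₁) = (-3, 2.5) − 0.02·(-400, -65) = (5, 3.8)
(a₂, b₂) = (5, 3.8) − 0.02·(2126, -212) = (-37.52, 8.04)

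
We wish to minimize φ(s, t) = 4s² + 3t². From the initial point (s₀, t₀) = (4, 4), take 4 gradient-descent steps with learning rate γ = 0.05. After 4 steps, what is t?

0.9604

∇φ = (8s, 6t)
(s₁, t₁) = (4, 4) − 0.05·(32, 24) = (2.4, 2.8)
(s₂, t₂) = (2.4, 2.8) − 0.05·(19.2, 16.8) = (1.44, 1.96)
(s₃, t₃) = (1.44, 1.96) − 0.05·(11.52, 11.76) = (0.864, 1.372)
(s₄, t₄) = (0.864, 1.372) − 0.05·(6.912, 8.232) = (0.5184, 0.9604)
t = 0.9604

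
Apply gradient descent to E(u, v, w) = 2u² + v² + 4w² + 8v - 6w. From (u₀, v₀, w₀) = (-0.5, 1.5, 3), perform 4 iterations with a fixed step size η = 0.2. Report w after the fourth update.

∇E = (4u, 2v + 8, 8w - 6)
(u₁, v₁, w₁) = (-0.5, 1.5, 3) − 0.2·(-2, 11, 18) = (-0.1, -0.7, -0.6)
(u₂, v₂, w₂) = (-0.1, -0.7, -0.6) − 0.2·(-0.4, 6.6, -10.8) = (-0.02, -2.02, 1.56)
(u₃, v₃, w₃) = (-0.02, -2.02, 1.56) − 0.2·(-0.08, 3.96, 6.48) = (-0.004, -2.812, 0.264)
(u₄, v₄, w₄) = (-0.004, -2.812, 0.264) − 0.2·(-0.016, 2.376, -3.888) = (-0.0008, -3.2872, 1.0416)
w = 1.0416

1.0416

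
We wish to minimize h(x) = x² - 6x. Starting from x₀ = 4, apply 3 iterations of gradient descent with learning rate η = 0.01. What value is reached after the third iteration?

3.941192

h′(x) = 2x - 6
x₁ = 4 − 0.01·2 = 3.98
x₂ = 3.98 − 0.01·1.96 = 3.9604
x₃ = 3.9604 − 0.01·1.9208 = 3.941192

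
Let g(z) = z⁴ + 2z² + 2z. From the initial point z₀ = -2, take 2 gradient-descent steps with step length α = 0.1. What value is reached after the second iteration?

-1.4528

g′(z) = 4z³ + 4z + 2
z₁ = -2 − 0.1·(-38) = 1.8
z₂ = 1.8 − 0.1·32.528 = -1.4528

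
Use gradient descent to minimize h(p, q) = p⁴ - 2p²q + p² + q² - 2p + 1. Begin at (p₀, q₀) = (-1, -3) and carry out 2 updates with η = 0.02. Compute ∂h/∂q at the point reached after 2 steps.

-5.71645952

∇h = (4p³ - 4pq + 2p - 2, -2p² + 2q)
Step 1: at (-1, -3), ∇h = (-20, -8) → (-1, -3) − 0.02·(-20, -8) = (-0.6, -2.84)
Step 2: at (-0.6, -2.84), ∇h = (-10.88, -6.4) → (-0.6, -2.84) − 0.02·(-10.88, -6.4) = (-0.3824, -2.712)
∂h/∂q at (-0.3824, -2.712) = -5.71645952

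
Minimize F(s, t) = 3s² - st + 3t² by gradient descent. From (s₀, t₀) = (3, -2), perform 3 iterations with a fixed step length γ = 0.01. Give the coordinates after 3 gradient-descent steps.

∇F = (6s - t, -s + 6t)
(s₁, t₁) = (3, -2) − 0.01·(20, -15) = (2.8, -1.85)
(s₂, t₂) = (2.8, -1.85) − 0.01·(18.65, -13.9) = (2.6135, -1.711)
(s₃, t₃) = (2.6135, -1.711) − 0.01·(17.392, -12.8795) = (2.43958, -1.582205)

(2.43958, -1.582205)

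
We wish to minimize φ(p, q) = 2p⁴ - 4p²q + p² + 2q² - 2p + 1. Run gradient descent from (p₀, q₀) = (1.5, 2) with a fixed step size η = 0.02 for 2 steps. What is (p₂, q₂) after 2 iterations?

(1.40401792, 2.019712)

∇φ = (8p³ - 8pq + 2p - 2, -4p² + 4q)
(p₁, q₁) = (1.5, 2) − 0.02·(4, -1) = (1.42, 2.02)
(p₂, q₂) = (1.42, 2.02) − 0.02·(0.799104, 0.0144) = (1.40401792, 2.019712)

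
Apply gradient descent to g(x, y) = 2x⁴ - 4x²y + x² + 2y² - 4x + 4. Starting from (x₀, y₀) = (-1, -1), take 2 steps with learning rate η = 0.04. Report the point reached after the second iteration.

(0.07626496, -0.568896)

∇g = (8x³ - 8xy + 2x - 4, -4x² + 4y)
(x₁, y₁) = (-1, -1) − 0.04·(-22, -8) = (-0.12, -0.68)
(x₂, y₂) = (-0.12, -0.68) − 0.04·(-4.906624, -2.7776) = (0.07626496, -0.568896)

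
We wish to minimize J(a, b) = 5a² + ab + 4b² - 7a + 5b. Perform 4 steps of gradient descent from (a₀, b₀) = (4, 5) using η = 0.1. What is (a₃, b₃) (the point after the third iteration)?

∇J = (10a + b - 7, a + 8b + 5)
(a₁, b₁) = (4, 5) − 0.1·(38, 49) = (0.2, 0.1)
(a₂, b₂) = (0.2, 0.1) − 0.1·(-4.9, 6) = (0.69, -0.5)
(a₃, b₃) = (0.69, -0.5) − 0.1·(-0.6, 1.69) = (0.75, -0.669)

(0.75, -0.669)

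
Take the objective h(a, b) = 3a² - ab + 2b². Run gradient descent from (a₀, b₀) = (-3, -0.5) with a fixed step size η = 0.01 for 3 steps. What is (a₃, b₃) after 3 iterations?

∇h = (6a - b, -a + 4b)
(a₁, b₁) = (-3, -0.5) − 0.01·(-17.5, 1) = (-2.825, -0.51)
(a₂, b₂) = (-2.825, -0.51) − 0.01·(-16.44, 0.785) = (-2.6606, -0.51785)
(a₃, b₃) = (-2.6606, -0.51785) − 0.01·(-15.44575, 0.5892) = (-2.5061425, -0.523742)

(-2.5061425, -0.523742)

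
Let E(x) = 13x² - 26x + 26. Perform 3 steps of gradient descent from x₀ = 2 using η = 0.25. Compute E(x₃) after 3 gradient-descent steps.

359861.328125

E′(x) = 26x - 26
Step 1: E′(2) = 26; x₁ = 2 − 0.25·26 = -4.5
Step 2: E′(-4.5) = -143; x₂ = -4.5 − 0.25·(-143) = 31.25
Step 3: E′(31.25) = 786.5; x₃ = 31.25 − 0.25·786.5 = -165.375
E(-165.375) = 359861.328125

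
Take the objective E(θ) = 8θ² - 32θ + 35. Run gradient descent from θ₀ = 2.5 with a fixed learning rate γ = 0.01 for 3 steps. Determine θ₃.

2.296352

E′(θ) = 16θ - 32
Step 1: E′(2.5) = 8; θ₁ = 2.5 − 0.01·8 = 2.42
Step 2: E′(2.42) = 6.72; θ₂ = 2.42 − 0.01·6.72 = 2.3528
Step 3: E′(2.3528) = 5.6448; θ₃ = 2.3528 − 0.01·5.6448 = 2.296352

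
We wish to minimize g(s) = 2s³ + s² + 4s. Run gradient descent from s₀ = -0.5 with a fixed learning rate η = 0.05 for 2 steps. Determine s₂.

-1.0101875

g′(s) = 6s² + 2s + 4
s₁ = -0.5 − 0.05·4.5 = -0.725
s₂ = -0.725 − 0.05·5.70375 = -1.0101875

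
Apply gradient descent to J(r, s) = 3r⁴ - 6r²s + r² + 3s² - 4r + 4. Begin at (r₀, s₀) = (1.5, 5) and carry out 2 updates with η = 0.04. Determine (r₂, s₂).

∇J = (12r³ - 12rs + 2r - 4, -6r² + 6s)
(r₁, s₁) = (1.5, 5) − 0.04·(-50.5, 16.5) = (3.52, 4.34)
(r₂, s₂) = (3.52, 4.34) − 0.04·(343.088896, -48.3024) = (-10.20355584, 6.272096)

(-10.20355584, 6.272096)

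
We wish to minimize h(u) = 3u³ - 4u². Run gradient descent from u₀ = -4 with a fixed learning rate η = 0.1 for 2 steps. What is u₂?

-458.784

h′(u) = 9u² - 8u
Step 1: h′(-4) = 176; u₁ = -4 − 0.1·176 = -21.6
Step 2: h′(-21.6) = 4371.84; u₂ = -21.6 − 0.1·4371.84 = -458.784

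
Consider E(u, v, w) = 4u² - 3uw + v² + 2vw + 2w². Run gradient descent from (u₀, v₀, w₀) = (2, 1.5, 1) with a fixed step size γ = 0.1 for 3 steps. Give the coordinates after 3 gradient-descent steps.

(0.247, 0.386, 0.329)

∇E = (8u - 3w, 2v + 2w, -3u + 2v + 4w)
(u₁, v₁, w₁) = (2, 1.5, 1) − 0.1·(13, 5, 1) = (0.7, 1, 0.9)
(u₂, v₂, w₂) = (0.7, 1, 0.9) − 0.1·(2.9, 3.8, 3.5) = (0.41, 0.62, 0.55)
(u₃, v₃, w₃) = (0.41, 0.62, 0.55) − 0.1·(1.63, 2.34, 2.21) = (0.247, 0.386, 0.329)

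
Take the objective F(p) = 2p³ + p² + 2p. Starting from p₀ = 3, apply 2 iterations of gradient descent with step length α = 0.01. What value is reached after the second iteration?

1.972536

F′(p) = 6p² + 2p + 2
p₁ = 3 − 0.01·62 = 2.38
p₂ = 2.38 − 0.01·40.7464 = 1.972536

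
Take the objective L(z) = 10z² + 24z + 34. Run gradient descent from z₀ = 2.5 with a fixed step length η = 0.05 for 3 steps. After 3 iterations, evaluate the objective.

L′(z) = 20z + 24
Step 1: L′(2.5) = 74; z₁ = 2.5 − 0.05·74 = -1.2
Step 2: L′(-1.2) = 0; z₂ = -1.2 − 0.05·0 = -1.2
Step 3: L′(-1.2) = 0; z₃ = -1.2 − 0.05·0 = -1.2
L(-1.2) = 19.6

19.6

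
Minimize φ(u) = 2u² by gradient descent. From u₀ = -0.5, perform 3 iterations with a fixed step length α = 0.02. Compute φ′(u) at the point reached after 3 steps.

φ′(u) = 4u
u₁ = -0.5 − 0.02·(-2) = -0.46
u₂ = -0.46 − 0.02·(-1.84) = -0.4232
u₃ = -0.4232 − 0.02·(-1.6928) = -0.389344
φ′(u) at (-0.389344) = -1.557376

-1.557376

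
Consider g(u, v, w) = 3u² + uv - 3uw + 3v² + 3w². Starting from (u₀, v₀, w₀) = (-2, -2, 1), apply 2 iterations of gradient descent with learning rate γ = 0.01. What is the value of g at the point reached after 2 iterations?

25.96749942

∇g = (6u + v - 3w, u + 6v, -3u + 6w)
(u₁, v₁, w₁) = (-2, -2, 1) − 0.01·(-17, -14, 12) = (-1.83, -1.86, 0.88)
(u₂, v₂, w₂) = (-1.83, -1.86, 0.88) − 0.01·(-15.48, -12.99, 10.77) = (-1.6752, -1.7301, 0.7723)
g(-1.6752, -1.7301, 0.7723) = 25.96749942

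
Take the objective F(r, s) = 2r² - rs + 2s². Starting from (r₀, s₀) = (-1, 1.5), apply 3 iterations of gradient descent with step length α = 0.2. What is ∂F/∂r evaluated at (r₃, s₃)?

∇F = (4r - s, -r + 4s)
(r₁, s₁) = (-1, 1.5) − 0.2·(-5.5, 7) = (0.1, 0.1)
(r₂, s₂) = (0.1, 0.1) − 0.2·(0.3, 0.3) = (0.04, 0.04)
(r₃, s₃) = (0.04, 0.04) − 0.2·(0.12, 0.12) = (0.016, 0.016)
∂F/∂r at (0.016, 0.016) = 0.048

0.048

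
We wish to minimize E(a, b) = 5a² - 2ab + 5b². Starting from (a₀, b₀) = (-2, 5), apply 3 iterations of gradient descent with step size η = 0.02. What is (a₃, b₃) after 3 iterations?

∇E = (10a - 2b, -2a + 10b)
Step 1: at (-2, 5), ∇E = (-30, 54) → (-2, 5) − 0.02·(-30, 54) = (-1.4, 3.92)
Step 2: at (-1.4, 3.92), ∇E = (-21.84, 42) → (-1.4, 3.92) − 0.02·(-21.84, 42) = (-0.9632, 3.08)
Step 3: at (-0.9632, 3.08), ∇E = (-15.792, 32.7264) → (-0.9632, 3.08) − 0.02·(-15.792, 32.7264) = (-0.64736, 2.425472)

(-0.64736, 2.425472)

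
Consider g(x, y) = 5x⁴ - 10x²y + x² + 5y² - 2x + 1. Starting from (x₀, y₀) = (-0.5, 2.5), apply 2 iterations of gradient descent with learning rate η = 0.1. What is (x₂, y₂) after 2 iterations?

∇g = (20x³ - 20xy + 2x - 2, -10x² + 10y)
(x₁, y₁) = (-0.5, 2.5) − 0.1·(19.5, 22.5) = (-2.45, 0.25)
(x₂, y₂) = (-2.45, 0.25) − 0.1·(-288.7725, -57.525) = (26.42725, 6.0025)

(26.42725, 6.0025)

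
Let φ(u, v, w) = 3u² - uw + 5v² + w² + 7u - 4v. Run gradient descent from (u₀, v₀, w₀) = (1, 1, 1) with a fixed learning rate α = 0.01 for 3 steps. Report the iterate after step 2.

(0.7671, 0.886, 0.979)

∇φ = (6u - w + 7, 10v - 4, -u + 2w)
Step 1: at (1, 1, 1), ∇φ = (12, 6, 1) → (1, 1, 1) − 0.01·(12, 6, 1) = (0.88, 0.94, 0.99)
Step 2: at (0.88, 0.94, 0.99), ∇φ = (11.29, 5.4, 1.1) → (0.88, 0.94, 0.99) − 0.01·(11.29, 5.4, 1.1) = (0.7671, 0.886, 0.979)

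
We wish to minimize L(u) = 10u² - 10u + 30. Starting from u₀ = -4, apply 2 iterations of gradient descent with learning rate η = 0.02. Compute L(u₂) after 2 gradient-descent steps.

L′(u) = 20u - 10
u₁ = -4 − 0.02·(-90) = -2.2
u₂ = -2.2 − 0.02·(-54) = -1.12
L(-1.12) = 53.744

53.744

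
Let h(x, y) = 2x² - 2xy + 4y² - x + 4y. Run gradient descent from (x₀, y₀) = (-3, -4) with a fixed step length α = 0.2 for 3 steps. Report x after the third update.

-0.544

∇h = (4x - 2y - 1, -2x + 8y + 4)
(x₁, y₁) = (-3, -4) − 0.2·(-5, -22) = (-2, 0.4)
(x₂, y₂) = (-2, 0.4) − 0.2·(-9.8, 11.2) = (-0.04, -1.84)
(x₃, y₃) = (-0.04, -1.84) − 0.2·(2.52, -10.64) = (-0.544, 0.288)
x = -0.544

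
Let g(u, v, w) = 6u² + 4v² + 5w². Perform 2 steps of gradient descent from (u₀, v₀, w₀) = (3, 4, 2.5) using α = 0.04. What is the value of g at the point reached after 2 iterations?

21.68235328

∇g = (12u, 8v, 10w)
(u₁, v₁, w₁) = (3, 4, 2.5) − 0.04·(36, 32, 25) = (1.56, 2.72, 1.5)
(u₂, v₂, w₂) = (1.56, 2.72, 1.5) − 0.04·(18.72, 21.76, 15) = (0.8112, 1.8496, 0.9)
g(0.8112, 1.8496, 0.9) = 21.68235328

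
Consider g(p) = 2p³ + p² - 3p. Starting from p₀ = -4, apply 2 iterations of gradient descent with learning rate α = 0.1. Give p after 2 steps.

g′(p) = 6p² + 2p - 3
p₁ = -4 − 0.1·85 = -12.5
p₂ = -12.5 − 0.1·909.5 = -103.45

-103.45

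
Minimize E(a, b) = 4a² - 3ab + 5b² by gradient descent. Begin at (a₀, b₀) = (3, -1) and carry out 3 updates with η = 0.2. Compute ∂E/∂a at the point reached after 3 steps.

-53.664

∇E = (8a - 3b, -3a + 10b)
Step 1: at (3, -1), ∇E = (27, -19) → (3, -1) − 0.2·(27, -19) = (-2.4, 2.8)
Step 2: at (-2.4, 2.8), ∇E = (-27.6, 35.2) → (-2.4, 2.8) − 0.2·(-27.6, 35.2) = (3.12, -4.24)
Step 3: at (3.12, -4.24), ∇E = (37.68, -51.76) → (3.12, -4.24) − 0.2·(37.68, -51.76) = (-4.416, 6.112)
∂E/∂a at (-4.416, 6.112) = -53.664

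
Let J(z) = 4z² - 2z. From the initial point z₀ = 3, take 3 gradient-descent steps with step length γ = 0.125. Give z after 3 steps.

0.25

J′(z) = 8z - 2
z₁ = 3 − 0.125·22 = 0.25
z₂ = 0.25 − 0.125·0 = 0.25
z₃ = 0.25 − 0.125·0 = 0.25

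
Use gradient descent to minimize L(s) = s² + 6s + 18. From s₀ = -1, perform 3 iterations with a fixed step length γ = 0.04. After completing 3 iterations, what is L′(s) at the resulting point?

3.114752

L′(s) = 2s + 6
s₁ = -1 − 0.04·4 = -1.16
s₂ = -1.16 − 0.04·3.68 = -1.3072
s₃ = -1.3072 − 0.04·3.3856 = -1.442624
L′(s) at (-1.442624) = 3.114752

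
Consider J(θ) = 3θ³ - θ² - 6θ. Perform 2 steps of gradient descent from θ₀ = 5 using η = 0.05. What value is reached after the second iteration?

J′(θ) = 9θ² - 2θ - 6
Step 1: J′(5) = 209; θ₁ = 5 − 0.05·209 = -5.45
Step 2: J′(-5.45) = 272.2225; θ₂ = -5.45 − 0.05·272.2225 = -19.061125

-19.061125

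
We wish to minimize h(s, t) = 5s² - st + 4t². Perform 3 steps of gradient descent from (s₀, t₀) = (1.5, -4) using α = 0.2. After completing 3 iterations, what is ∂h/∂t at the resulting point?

∇h = (10s - t, -s + 8t)
(s₁, t₁) = (1.5, -4) − 0.2·(19, -33.5) = (-2.3, 2.7)
(s₂, t₂) = (-2.3, 2.7) − 0.2·(-25.7, 23.9) = (2.84, -2.08)
(s₃, t₃) = (2.84, -2.08) − 0.2·(30.48, -19.48) = (-3.256, 1.816)
∂h/∂t at (-3.256, 1.816) = 17.784

17.784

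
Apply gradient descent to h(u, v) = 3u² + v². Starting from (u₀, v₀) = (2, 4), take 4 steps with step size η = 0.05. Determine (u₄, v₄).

∇h = (6u, 2v)
(u₁, v₁) = (2, 4) − 0.05·(12, 8) = (1.4, 3.6)
(u₂, v₂) = (1.4, 3.6) − 0.05·(8.4, 7.2) = (0.98, 3.24)
(u₃, v₃) = (0.98, 3.24) − 0.05·(5.88, 6.48) = (0.686, 2.916)
(u₄, v₄) = (0.686, 2.916) − 0.05·(4.116, 5.832) = (0.4802, 2.6244)

(0.4802, 2.6244)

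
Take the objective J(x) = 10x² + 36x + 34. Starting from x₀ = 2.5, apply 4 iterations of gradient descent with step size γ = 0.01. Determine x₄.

J′(x) = 20x + 36
x₁ = 2.5 − 0.01·86 = 1.64
x₂ = 1.64 − 0.01·68.8 = 0.952
x₃ = 0.952 − 0.01·55.04 = 0.4016
x₄ = 0.4016 − 0.01·44.032 = -0.03872

-0.03872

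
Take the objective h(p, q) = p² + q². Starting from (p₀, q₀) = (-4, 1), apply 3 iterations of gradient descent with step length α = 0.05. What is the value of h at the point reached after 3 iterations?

∇h = (2p, 2q)
(p₁, q₁) = (-4, 1) − 0.05·(-8, 2) = (-3.6, 0.9)
(p₂, q₂) = (-3.6, 0.9) − 0.05·(-7.2, 1.8) = (-3.24, 0.81)
(p₃, q₃) = (-3.24, 0.81) − 0.05·(-6.48, 1.62) = (-2.916, 0.729)
h(-2.916, 0.729) = 9.034497

9.034497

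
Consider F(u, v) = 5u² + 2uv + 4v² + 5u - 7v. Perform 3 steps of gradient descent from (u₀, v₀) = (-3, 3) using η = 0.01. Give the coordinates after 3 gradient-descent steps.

(-2.47882, 2.684936)

∇F = (10u + 2v + 5, 2u + 8v - 7)
Step 1: at (-3, 3), ∇F = (-19, 11) → (-3, 3) − 0.01·(-19, 11) = (-2.81, 2.89)
Step 2: at (-2.81, 2.89), ∇F = (-17.32, 10.5) → (-2.81, 2.89) − 0.01·(-17.32, 10.5) = (-2.6368, 2.785)
Step 3: at (-2.6368, 2.785), ∇F = (-15.798, 10.0064) → (-2.6368, 2.785) − 0.01·(-15.798, 10.0064) = (-2.47882, 2.684936)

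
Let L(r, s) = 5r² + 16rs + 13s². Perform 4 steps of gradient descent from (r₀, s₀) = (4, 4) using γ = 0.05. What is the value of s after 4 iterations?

∇L = (10r + 16s, 16r + 26s)
(r₁, s₁) = (4, 4) − 0.05·(104, 168) = (-1.2, -4.4)
(r₂, s₂) = (-1.2, -4.4) − 0.05·(-82.4, -133.6) = (2.92, 2.28)
(r₃, s₃) = (2.92, 2.28) − 0.05·(65.68, 106) = (-0.364, -3.02)
(r₄, s₄) = (-0.364, -3.02) − 0.05·(-51.96, -84.344) = (2.234, 1.1972)
s = 1.1972

1.1972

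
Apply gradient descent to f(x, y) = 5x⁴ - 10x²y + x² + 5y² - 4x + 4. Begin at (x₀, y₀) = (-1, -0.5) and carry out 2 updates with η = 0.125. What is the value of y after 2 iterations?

14.96875

∇f = (20x³ - 20xy + 2x - 4, -10x² + 10y)
Step 1: at (-1, -0.5), ∇f = (-36, -15) → (-1, -0.5) − 0.125·(-36, -15) = (3.5, 1.375)
Step 2: at (3.5, 1.375), ∇f = (764.25, -108.75) → (3.5, 1.375) − 0.125·(764.25, -108.75) = (-92.03125, 14.96875)
y = 14.96875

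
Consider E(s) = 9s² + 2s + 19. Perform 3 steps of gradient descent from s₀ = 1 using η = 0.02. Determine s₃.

E′(s) = 18s + 2
s₁ = 1 − 0.02·20 = 0.6
s₂ = 0.6 − 0.02·12.8 = 0.344
s₃ = 0.344 − 0.02·8.192 = 0.18016

0.18016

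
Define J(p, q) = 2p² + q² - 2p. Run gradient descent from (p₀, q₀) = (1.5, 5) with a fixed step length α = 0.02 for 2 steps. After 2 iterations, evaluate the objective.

∇J = (4p - 2, 2q)
(p₁, q₁) = (1.5, 5) − 0.02·(4, 10) = (1.42, 4.8)
(p₂, q₂) = (1.42, 4.8) − 0.02·(3.68, 9.6) = (1.3464, 4.608)
J(1.3464, 4.608) = 22.16644992

22.16644992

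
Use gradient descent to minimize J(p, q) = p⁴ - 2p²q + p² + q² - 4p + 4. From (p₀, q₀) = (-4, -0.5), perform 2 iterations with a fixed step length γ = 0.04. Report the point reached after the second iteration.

(-48.26573824, 4.719328)

∇J = (4p³ - 4pq + 2p - 4, -2p² + 2q)
(p₁, q₁) = (-4, -0.5) − 0.04·(-276, -33) = (7.04, 0.82)
(p₂, q₂) = (7.04, 0.82) − 0.04·(1382.643456, -97.4832) = (-48.26573824, 4.719328)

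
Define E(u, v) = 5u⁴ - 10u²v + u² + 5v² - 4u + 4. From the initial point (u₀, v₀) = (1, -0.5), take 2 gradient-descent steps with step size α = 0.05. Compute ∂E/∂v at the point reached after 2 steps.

∇E = (20u³ - 20uv + 2u - 4, -10u² + 10v)
(u₁, v₁) = (1, -0.5) − 0.05·(28, -15) = (-0.4, 0.25)
(u₂, v₂) = (-0.4, 0.25) − 0.05·(-4.08, 0.9) = (-0.196, 0.205)
∂E/∂v at (-0.196, 0.205) = 1.66584

1.66584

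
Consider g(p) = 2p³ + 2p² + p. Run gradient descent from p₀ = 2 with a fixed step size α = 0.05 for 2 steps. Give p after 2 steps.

0.19325

g′(p) = 6p² + 4p + 1
Step 1: g′(2) = 33; p₁ = 2 − 0.05·33 = 0.35
Step 2: g′(0.35) = 3.135; p₂ = 0.35 − 0.05·3.135 = 0.19325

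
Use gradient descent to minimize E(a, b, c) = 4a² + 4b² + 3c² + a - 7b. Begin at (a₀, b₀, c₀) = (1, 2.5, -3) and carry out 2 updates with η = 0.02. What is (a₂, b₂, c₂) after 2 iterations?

(0.6688, 2.0216, -2.3232)

∇E = (8a + 1, 8b - 7, 6c)
Step 1: at (1, 2.5, -3), ∇E = (9, 13, -18) → (1, 2.5, -3) − 0.02·(9, 13, -18) = (0.82, 2.24, -2.64)
Step 2: at (0.82, 2.24, -2.64), ∇E = (7.56, 10.92, -15.84) → (0.82, 2.24, -2.64) − 0.02·(7.56, 10.92, -15.84) = (0.6688, 2.0216, -2.3232)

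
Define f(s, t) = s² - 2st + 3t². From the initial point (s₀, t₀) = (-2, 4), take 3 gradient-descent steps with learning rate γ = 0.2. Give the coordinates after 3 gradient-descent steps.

∇f = (2s - 2t, -2s + 6t)
(s₁, t₁) = (-2, 4) − 0.2·(-12, 28) = (0.4, -1.6)
(s₂, t₂) = (0.4, -1.6) − 0.2·(4, -10.4) = (-0.4, 0.48)
(s₃, t₃) = (-0.4, 0.48) − 0.2·(-1.76, 3.68) = (-0.048, -0.256)

(-0.048, -0.256)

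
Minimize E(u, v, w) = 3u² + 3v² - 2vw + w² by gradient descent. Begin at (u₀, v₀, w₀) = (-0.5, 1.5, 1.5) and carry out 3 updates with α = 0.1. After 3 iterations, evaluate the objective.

1.070688

∇E = (6u, 6v - 2w, -2v + 2w)
Step 1: at (-0.5, 1.5, 1.5), ∇E = (-3, 6, 0) → (-0.5, 1.5, 1.5) − 0.1·(-3, 6, 0) = (-0.2, 0.9, 1.5)
Step 2: at (-0.2, 0.9, 1.5), ∇E = (-1.2, 2.4, 1.2) → (-0.2, 0.9, 1.5) − 0.1·(-1.2, 2.4, 1.2) = (-0.08, 0.66, 1.38)
Step 3: at (-0.08, 0.66, 1.38), ∇E = (-0.48, 1.2, 1.44) → (-0.08, 0.66, 1.38) − 0.1·(-0.48, 1.2, 1.44) = (-0.032, 0.54, 1.236)
E(-0.032, 0.54, 1.236) = 1.070688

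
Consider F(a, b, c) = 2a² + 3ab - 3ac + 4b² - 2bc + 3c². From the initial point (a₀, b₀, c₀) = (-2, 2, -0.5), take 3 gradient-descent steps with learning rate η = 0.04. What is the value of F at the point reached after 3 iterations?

4.345780294656

∇F = (4a + 3b - 3c, 3a + 8b - 2c, -3a - 2b + 6c)
(a₁, b₁, c₁) = (-2, 2, -0.5) − 0.04·(-0.5, 11, -1) = (-1.98, 1.56, -0.46)
(a₂, b₂, c₂) = (-1.98, 1.56, -0.46) − 0.04·(-1.86, 7.46, 0.06) = (-1.9056, 1.2616, -0.4624)
(a₃, b₃, c₃) = (-1.9056, 1.2616, -0.4624) − 0.04·(-2.4504, 5.3008, 0.4192) = (-1.807584, 1.049568, -0.479168)
F(-1.807584, 1.049568, -0.479168) = 4.345780294656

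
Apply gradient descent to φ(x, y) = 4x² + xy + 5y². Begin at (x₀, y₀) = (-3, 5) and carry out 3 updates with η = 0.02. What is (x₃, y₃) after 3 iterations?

∇φ = (8x + y, x + 10y)
Step 1: at (-3, 5), ∇φ = (-19, 47) → (-3, 5) − 0.02·(-19, 47) = (-2.62, 4.06)
Step 2: at (-2.62, 4.06), ∇φ = (-16.9, 37.98) → (-2.62, 4.06) − 0.02·(-16.9, 37.98) = (-2.282, 3.3004)
Step 3: at (-2.282, 3.3004), ∇φ = (-14.9556, 30.722) → (-2.282, 3.3004) − 0.02·(-14.9556, 30.722) = (-1.982888, 2.68596)

(-1.982888, 2.68596)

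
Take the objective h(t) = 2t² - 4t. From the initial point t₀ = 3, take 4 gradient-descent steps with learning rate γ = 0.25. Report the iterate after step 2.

1

h′(t) = 4t - 4
Step 1: h′(3) = 8; t₁ = 3 − 0.25·8 = 1
Step 2: h′(1) = 0; t₂ = 1 − 0.25·0 = 1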